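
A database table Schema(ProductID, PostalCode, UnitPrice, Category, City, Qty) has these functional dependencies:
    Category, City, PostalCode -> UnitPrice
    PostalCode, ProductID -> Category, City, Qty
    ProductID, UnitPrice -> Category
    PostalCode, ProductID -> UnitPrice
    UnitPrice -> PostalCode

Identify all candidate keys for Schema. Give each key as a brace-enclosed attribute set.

No FD produces {ProductID}, so it must be in every candidate key.
{PostalCode, ProductID} is a candidate key since {PostalCode, ProductID}⁺ = {Category, City, PostalCode, ProductID, Qty, UnitPrice} covers every attribute.
{ProductID, UnitPrice} is a candidate key since {ProductID, UnitPrice}⁺ = {Category, City, PostalCode, ProductID, Qty, UnitPrice} covers every attribute.
Any other superkey properly contains one of these, so there are no further candidate keys.

{PostalCode, ProductID}, {ProductID, UnitPrice}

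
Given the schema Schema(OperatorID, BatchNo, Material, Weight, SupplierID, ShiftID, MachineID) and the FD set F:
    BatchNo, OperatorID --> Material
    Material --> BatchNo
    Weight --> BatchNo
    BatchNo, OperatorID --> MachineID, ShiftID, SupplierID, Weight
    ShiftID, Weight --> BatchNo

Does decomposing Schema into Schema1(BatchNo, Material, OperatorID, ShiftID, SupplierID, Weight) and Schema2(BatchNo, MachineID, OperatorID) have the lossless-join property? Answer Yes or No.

Yes

Schema1 ∩ Schema2 = {BatchNo, OperatorID}; its closure under F is {BatchNo, MachineID, Material, OperatorID, ShiftID, SupplierID, Weight}.
Since Schema1 ⊆ {BatchNo, MachineID, Material, OperatorID, ShiftID, SupplierID, Weight}, the intersection is a superkey of Schema1; the decomposition is lossless.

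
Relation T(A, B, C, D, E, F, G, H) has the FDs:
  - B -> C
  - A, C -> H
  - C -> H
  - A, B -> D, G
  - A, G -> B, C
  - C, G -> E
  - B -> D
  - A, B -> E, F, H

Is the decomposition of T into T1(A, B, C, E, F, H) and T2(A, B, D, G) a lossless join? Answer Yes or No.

Yes

T1 ∩ T2 = {A, B}; its closure under F is {A, B, C, D, E, F, G, H}.
This includes all of T1, so the common attributes are a superkey of T1 — the join is lossless.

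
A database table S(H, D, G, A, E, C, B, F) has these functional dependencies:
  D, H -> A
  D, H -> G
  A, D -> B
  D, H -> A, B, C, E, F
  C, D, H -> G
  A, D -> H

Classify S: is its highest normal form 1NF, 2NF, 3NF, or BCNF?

Candidate keys: {A, D}, {D, H}. Prime attributes: {A, D, H}.
Each dependency's left side is a superkey — BCNF holds.

BCNF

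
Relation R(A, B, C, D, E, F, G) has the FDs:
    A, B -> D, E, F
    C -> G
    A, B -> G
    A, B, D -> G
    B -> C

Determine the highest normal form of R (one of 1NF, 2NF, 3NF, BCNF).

Candidate key: {A, B}. Prime attributes: {A, B}.
C -> G breaks BCNF: {C}⁺ = {C, G}, so {C} is not a superkey.
C -> G determines the non-prime attribute {G} from a non-superkey — 3NF is violated.
The proper key subset {B} of {A, B} determines non-prime {C, G}, so the relation is not even in 2NF.

1NF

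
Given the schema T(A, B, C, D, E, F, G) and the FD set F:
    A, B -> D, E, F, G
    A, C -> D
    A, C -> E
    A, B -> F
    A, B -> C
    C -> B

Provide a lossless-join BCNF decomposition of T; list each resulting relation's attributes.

Candidate keys of the original relation: {A, B}, {A, C}.
Within {A, B, C, D, E, F, G}: {C}⁺ ∩ {A, B, C, D, E, F, G} = {B, C}, not the whole set, so C -> B violates BCNF; decompose into {B, C} and {A, C, D, E, F, G}.
{B, C} is in BCNF.
{A, C, D, E, F, G} is in BCNF.

{A, C, D, E, F, G}; {B, C}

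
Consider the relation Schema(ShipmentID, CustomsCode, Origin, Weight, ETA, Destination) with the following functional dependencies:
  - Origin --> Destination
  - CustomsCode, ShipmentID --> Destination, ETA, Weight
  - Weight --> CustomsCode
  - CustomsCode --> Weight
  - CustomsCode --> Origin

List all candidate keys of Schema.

{ShipmentID} never appears on the right of any FD, so every key must include it.
{CustomsCode, ShipmentID}⁺ = {CustomsCode, Destination, ETA, Origin, ShipmentID, Weight} — all of the relation — so {CustomsCode, ShipmentID} is a candidate key.
{ShipmentID, Weight}⁺ = {CustomsCode, Destination, ETA, Origin, ShipmentID, Weight} — all of the relation — so {ShipmentID, Weight} is a candidate key.
Any other superkey properly contains one of these, so there are no further candidate keys.

{CustomsCode, ShipmentID}, {ShipmentID, Weight}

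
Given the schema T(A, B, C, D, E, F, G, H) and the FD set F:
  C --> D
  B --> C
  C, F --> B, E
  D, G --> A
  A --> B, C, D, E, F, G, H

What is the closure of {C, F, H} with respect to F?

{B, C, D, E, F, H}

Start with {C, F, H}.
C --> D applies; add {D} → now {C, D, F, H}.
C, F --> B, E applies; add {B, E} → now {B, C, D, E, F, H}.
No further FD applies.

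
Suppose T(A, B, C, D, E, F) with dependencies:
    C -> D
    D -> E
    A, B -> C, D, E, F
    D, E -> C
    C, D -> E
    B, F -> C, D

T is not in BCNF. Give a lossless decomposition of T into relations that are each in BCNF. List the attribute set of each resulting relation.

Candidate key of the original relation: {A, B}.
{A, B, C, D, E, F}: {C} determines {C, D, E} here but is not a superkey — split on C -> D, E, giving {C, D, E} and {A, B, C, F}.
{C, D, E}: every determinant is a superkey — BCNF.
{A, B, C, F}: {B, F} determines {B, C, F} here but is not a superkey — split on B, F -> C, giving {B, C, F} and {A, B, F}.
{B, C, F}: every determinant is a superkey — BCNF.
{A, B, F}: every determinant is a superkey — BCNF.

{A, B, F}; {B, C, F}; {C, D, E}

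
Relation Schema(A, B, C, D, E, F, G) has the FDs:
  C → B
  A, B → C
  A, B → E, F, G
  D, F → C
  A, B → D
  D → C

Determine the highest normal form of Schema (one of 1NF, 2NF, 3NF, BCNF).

Candidate keys: {A, B}, {A, C}, {A, D}. Prime attributes: {A, B, C, D}.
For C → B we have {C}⁺ = {B, C}; {C} is not a superkey, so BCNF fails.
Its right-hand attributes {B} are all prime, as are those of every other non-superkey FD — the relation is in 3NF.

3NF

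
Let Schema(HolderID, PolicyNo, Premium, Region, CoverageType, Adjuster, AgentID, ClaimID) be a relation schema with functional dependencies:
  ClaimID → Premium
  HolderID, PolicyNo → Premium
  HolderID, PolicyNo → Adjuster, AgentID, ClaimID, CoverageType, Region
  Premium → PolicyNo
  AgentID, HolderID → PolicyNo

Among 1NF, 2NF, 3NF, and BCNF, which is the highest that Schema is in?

3NF

Candidate keys: {AgentID, HolderID}, {ClaimID, HolderID}, {HolderID, PolicyNo}, {HolderID, Premium}. Prime attributes: {AgentID, ClaimID, HolderID, PolicyNo, Premium}.
ClaimID → Premium: {ClaimID}⁺ = {ClaimID, PolicyNo, Premium}, which is not all of the attributes, so the left side is not a superkey — BCNF is violated.
Since {Premium} ⊆ prime attributes and every other non-superkey FD also has a prime right side, the schema is in 3NF.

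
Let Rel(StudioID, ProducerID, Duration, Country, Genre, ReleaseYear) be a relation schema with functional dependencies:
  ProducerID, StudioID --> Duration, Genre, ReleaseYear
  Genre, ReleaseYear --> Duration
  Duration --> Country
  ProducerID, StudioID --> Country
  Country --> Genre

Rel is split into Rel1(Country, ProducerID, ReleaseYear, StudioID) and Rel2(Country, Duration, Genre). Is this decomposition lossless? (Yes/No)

The shared attributes are {Country} and {Country}⁺ = {Country, Genre}.
The closure covers neither Rel1 nor Rel2 entirely; the join is not lossless.

No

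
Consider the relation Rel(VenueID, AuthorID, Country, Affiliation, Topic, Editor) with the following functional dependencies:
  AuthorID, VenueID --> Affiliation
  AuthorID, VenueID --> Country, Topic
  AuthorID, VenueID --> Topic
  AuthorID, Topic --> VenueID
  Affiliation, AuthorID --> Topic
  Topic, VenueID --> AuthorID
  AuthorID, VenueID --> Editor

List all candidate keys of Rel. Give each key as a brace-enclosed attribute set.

{Affiliation, AuthorID}⁺ = {Affiliation, AuthorID, Country, Editor, Topic, VenueID} — all of the relation — so {Affiliation, AuthorID} is a candidate key.
{AuthorID, Topic}⁺ = {Affiliation, AuthorID, Country, Editor, Topic, VenueID} — all of the relation — so {AuthorID, Topic} is a candidate key.
{AuthorID, VenueID}⁺ = {Affiliation, AuthorID, Country, Editor, Topic, VenueID} — all of the relation — so {AuthorID, VenueID} is a candidate key.
{Topic, VenueID}⁺ = {Affiliation, AuthorID, Country, Editor, Topic, VenueID} — all of the relation — so {Topic, VenueID} is a candidate key.
Any other superkey properly contains one of these, so there are no further candidate keys.

{Affiliation, AuthorID}, {AuthorID, Topic}, {AuthorID, VenueID}, {Topic, VenueID}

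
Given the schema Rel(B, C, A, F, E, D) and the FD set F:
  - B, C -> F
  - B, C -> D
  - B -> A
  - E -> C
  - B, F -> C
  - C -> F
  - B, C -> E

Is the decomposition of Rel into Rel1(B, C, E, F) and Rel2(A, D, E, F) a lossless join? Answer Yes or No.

Common attributes: {E, F}; their closure is {C, E, F}.
The closure covers neither Rel1 nor Rel2 entirely; the join is not lossless.

No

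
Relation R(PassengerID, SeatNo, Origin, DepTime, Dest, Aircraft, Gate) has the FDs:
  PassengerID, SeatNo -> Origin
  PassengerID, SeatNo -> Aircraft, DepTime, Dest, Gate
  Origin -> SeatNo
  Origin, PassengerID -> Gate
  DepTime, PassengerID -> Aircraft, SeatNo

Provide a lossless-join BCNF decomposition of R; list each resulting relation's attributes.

Candidate keys of the original relation: {DepTime, PassengerID}, {Origin, PassengerID}, {PassengerID, SeatNo}.
{Aircraft, DepTime, Dest, Gate, Origin, PassengerID, SeatNo}: {Origin} determines {Origin, SeatNo} here but is not a superkey — split on Origin -> SeatNo, giving {Origin, SeatNo} and {Aircraft, DepTime, Dest, Gate, Origin, PassengerID}.
{Origin, SeatNo}: every determinant is a superkey — BCNF.
{Aircraft, DepTime, Dest, Gate, Origin, PassengerID}: every determinant is a superkey — BCNF.

{Aircraft, DepTime, Dest, Gate, Origin, PassengerID}; {Origin, SeatNo}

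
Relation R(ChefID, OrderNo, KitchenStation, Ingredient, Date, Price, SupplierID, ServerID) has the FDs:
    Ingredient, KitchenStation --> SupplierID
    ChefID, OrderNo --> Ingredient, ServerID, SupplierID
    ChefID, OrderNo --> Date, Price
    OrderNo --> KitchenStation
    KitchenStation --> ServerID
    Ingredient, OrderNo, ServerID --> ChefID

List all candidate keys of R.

{ChefID, OrderNo}, {Ingredient, OrderNo}

Attributes never on any right-hand side: {OrderNo} — every candidate key must contain it.
{ChefID, OrderNo}⁺ = {ChefID, Date, Ingredient, KitchenStation, OrderNo, Price, ServerID, SupplierID} — all of the relation — so {ChefID, OrderNo} is a candidate key.
{Ingredient, OrderNo}⁺ = {ChefID, Date, Ingredient, KitchenStation, OrderNo, Price, ServerID, SupplierID} — all of the relation — so {Ingredient, OrderNo} is a candidate key.
These are minimal and exhaustive — every other superkey contains one of them.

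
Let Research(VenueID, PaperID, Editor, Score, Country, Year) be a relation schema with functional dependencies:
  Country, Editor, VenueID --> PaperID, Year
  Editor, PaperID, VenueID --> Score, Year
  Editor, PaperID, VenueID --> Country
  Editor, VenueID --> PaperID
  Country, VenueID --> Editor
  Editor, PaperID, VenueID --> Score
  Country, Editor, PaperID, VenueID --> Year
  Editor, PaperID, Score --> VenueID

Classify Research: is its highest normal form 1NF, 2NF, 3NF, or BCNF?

Candidate keys: {Country, VenueID}, {Editor, PaperID, Score}, {Editor, VenueID}. Prime attributes: {Country, Editor, PaperID, Score, VenueID}.
Each dependency's left side is a superkey — BCNF holds.

BCNF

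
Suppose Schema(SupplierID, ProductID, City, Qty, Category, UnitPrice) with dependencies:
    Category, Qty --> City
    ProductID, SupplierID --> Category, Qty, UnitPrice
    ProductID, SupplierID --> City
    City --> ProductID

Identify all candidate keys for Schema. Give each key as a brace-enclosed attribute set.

{Category, Qty, SupplierID}, {City, SupplierID}, {ProductID, SupplierID}

No FD produces {SupplierID}, so it must be in every candidate key.
{City, SupplierID} is a candidate key since {City, SupplierID}⁺ = {Category, City, ProductID, Qty, SupplierID, UnitPrice} covers every attribute.
{ProductID, SupplierID} is a candidate key since {ProductID, SupplierID}⁺ = {Category, City, ProductID, Qty, SupplierID, UnitPrice} covers every attribute.
{Category, Qty, SupplierID} is a candidate key since {Category, Qty, SupplierID}⁺ = {Category, City, ProductID, Qty, SupplierID, UnitPrice} covers every attribute.
Any other superkey properly contains one of these, so there are no further candidate keys.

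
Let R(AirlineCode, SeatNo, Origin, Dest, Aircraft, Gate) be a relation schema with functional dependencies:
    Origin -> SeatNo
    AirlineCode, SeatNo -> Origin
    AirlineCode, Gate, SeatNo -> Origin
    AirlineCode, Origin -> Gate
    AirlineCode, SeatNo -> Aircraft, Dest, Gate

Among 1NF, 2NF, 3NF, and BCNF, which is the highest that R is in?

Candidate keys: {AirlineCode, Origin}, {AirlineCode, SeatNo}. Prime attributes: {AirlineCode, Origin, SeatNo}.
For Origin -> SeatNo we have {Origin}⁺ = {Origin, SeatNo}; {Origin} is not a superkey, so BCNF fails.
Since {SeatNo} ⊆ prime attributes and every other non-superkey FD also has a prime right side, the schema is in 3NF.

3NF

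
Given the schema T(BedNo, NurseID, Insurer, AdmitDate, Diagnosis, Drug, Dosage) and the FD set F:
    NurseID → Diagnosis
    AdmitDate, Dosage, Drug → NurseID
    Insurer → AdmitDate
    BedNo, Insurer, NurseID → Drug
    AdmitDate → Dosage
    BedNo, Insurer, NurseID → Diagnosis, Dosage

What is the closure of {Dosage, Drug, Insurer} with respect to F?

{AdmitDate, Diagnosis, Dosage, Drug, Insurer, NurseID}

Start with {Dosage, Drug, Insurer}.
Insurer → AdmitDate applies; add {AdmitDate} → now {AdmitDate, Dosage, Drug, Insurer}.
AdmitDate, Dosage, Drug → NurseID applies; add {NurseID} → now {AdmitDate, Dosage, Drug, Insurer, NurseID}.
NurseID → Diagnosis applies; add {Diagnosis} → now {AdmitDate, Diagnosis, Dosage, Drug, Insurer, NurseID}.
No further FD applies.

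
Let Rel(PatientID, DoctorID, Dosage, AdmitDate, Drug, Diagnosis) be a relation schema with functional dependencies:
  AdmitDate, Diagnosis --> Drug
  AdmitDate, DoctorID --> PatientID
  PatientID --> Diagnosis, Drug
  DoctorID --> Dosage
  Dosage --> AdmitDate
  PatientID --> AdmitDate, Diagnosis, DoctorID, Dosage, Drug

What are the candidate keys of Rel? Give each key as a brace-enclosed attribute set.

{DoctorID} is a candidate key since {DoctorID}⁺ = {AdmitDate, Diagnosis, DoctorID, Dosage, Drug, PatientID} covers every attribute.
{PatientID} is a candidate key since {PatientID}⁺ = {AdmitDate, Diagnosis, DoctorID, Dosage, Drug, PatientID} covers every attribute.
Any other superkey properly contains one of these, so there are no further candidate keys.

{DoctorID}, {PatientID}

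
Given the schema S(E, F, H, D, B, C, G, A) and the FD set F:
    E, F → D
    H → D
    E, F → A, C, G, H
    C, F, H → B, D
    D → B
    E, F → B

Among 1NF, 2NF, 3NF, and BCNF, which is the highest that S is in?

2NF

Candidate key: {E, F}. Prime attributes: {E, F}.
H → D: {H}⁺ = {B, D, H}, which is not all of the attributes, so the left side is not a superkey — BCNF is violated.
H → D determines the non-prime attribute {D} from a non-superkey — 3NF is violated.
No non-prime attribute depends on a proper subset of any candidate key, so 2NF holds.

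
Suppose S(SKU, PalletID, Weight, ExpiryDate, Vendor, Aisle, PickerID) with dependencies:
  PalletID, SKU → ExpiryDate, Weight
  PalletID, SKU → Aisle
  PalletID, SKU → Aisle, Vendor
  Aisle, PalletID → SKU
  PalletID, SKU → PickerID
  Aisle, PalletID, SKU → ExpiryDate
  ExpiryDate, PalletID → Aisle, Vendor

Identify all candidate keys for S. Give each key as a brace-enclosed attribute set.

{Aisle, PalletID}, {ExpiryDate, PalletID}, {PalletID, SKU}

No FD produces {PalletID}, so it must be in every candidate key.
Closure of {Aisle, PalletID} is {Aisle, ExpiryDate, PalletID, PickerID, SKU, Vendor, Weight}, the whole schema; {Aisle, PalletID} is a candidate key.
Closure of {ExpiryDate, PalletID} is {Aisle, ExpiryDate, PalletID, PickerID, SKU, Vendor, Weight}, the whole schema; {ExpiryDate, PalletID} is a candidate key.
Closure of {PalletID, SKU} is {Aisle, ExpiryDate, PalletID, PickerID, SKU, Vendor, Weight}, the whole schema; {PalletID, SKU} is a candidate key.
No proper subset of any of these is a key, and no other minimal superkey exists.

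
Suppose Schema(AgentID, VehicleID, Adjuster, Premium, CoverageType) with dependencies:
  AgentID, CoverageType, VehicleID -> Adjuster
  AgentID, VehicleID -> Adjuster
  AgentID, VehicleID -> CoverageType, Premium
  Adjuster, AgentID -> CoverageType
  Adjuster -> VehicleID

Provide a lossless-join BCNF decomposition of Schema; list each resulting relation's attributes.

{Adjuster, AgentID, CoverageType, Premium}; {Adjuster, VehicleID}

Candidate keys of the original relation: {Adjuster, AgentID}, {AgentID, VehicleID}.
In {Adjuster, AgentID, CoverageType, Premium, VehicleID}, {Adjuster} is not a superkey ({Adjuster}⁺ restricted to this set is {Adjuster, VehicleID}), so split on Adjuster -> VehicleID into {Adjuster, VehicleID} and {Adjuster, AgentID, CoverageType, Premium}.
{Adjuster, VehicleID} is in BCNF.
{Adjuster, AgentID, CoverageType, Premium} is in BCNF.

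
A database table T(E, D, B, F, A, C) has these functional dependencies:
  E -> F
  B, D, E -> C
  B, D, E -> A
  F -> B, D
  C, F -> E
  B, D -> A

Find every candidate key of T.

{C, F}, {E}

Closure of {E} is {A, B, C, D, E, F}, the whole schema; {E} is a candidate key.
Closure of {C, F} is {A, B, C, D, E, F}, the whole schema; {C, F} is a candidate key.
Any other superkey properly contains one of these, so there are no further candidate keys.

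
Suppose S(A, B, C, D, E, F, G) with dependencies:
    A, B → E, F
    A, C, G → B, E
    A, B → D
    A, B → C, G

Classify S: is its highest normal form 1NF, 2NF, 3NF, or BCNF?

Candidate keys: {A, B}, {A, C, G}. Prime attributes: {A, B, C, G}.
Each dependency's left side is a superkey — BCNF holds.

BCNF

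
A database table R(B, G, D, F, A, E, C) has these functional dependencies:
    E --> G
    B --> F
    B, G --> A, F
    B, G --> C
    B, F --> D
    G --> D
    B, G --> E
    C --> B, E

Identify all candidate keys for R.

{C}⁺ = {A, B, C, D, E, F, G} — all of the relation — so {C} is a candidate key.
{B, E}⁺ = {A, B, C, D, E, F, G} — all of the relation — so {B, E} is a candidate key.
{B, G}⁺ = {A, B, C, D, E, F, G} — all of the relation — so {B, G} is a candidate key.
Any other superkey properly contains one of these, so there are no further candidate keys.

{B, E}, {B, G}, {C}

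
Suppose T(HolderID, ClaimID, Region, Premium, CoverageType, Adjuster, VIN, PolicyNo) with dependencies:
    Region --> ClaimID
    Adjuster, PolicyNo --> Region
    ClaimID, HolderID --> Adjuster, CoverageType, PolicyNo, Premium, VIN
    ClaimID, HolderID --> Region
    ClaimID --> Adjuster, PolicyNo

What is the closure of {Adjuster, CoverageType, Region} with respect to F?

Start with {Adjuster, CoverageType, Region}.
Region --> ClaimID applies; add {ClaimID} → now {Adjuster, ClaimID, CoverageType, Region}.
ClaimID --> Adjuster, PolicyNo applies; add {PolicyNo} → now {Adjuster, ClaimID, CoverageType, PolicyNo, Region}.
No further FD applies.

{Adjuster, ClaimID, CoverageType, PolicyNo, Region}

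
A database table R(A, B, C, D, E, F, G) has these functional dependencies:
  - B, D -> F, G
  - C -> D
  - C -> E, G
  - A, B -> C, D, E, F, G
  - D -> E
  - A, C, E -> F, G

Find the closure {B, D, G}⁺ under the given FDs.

{B, D, E, F, G}

Start with {B, D, G}.
B, D -> F, G applies; add {F} → now {B, D, F, G}.
D -> E applies; add {E} → now {B, D, E, F, G}.
No further FD applies.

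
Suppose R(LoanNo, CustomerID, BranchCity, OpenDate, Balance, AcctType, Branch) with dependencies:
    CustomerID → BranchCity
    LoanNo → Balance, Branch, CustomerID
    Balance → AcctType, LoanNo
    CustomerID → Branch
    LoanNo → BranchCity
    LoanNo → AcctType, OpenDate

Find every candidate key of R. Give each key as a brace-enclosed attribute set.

{Balance}, {LoanNo}

{Balance}⁺ = {AcctType, Balance, Branch, BranchCity, CustomerID, LoanNo, OpenDate}, which is every attribute, so {Balance} is a candidate key.
{LoanNo}⁺ = {AcctType, Balance, Branch, BranchCity, CustomerID, LoanNo, OpenDate}, which is every attribute, so {LoanNo} is a candidate key.
These are minimal and exhaustive — every other superkey contains one of them.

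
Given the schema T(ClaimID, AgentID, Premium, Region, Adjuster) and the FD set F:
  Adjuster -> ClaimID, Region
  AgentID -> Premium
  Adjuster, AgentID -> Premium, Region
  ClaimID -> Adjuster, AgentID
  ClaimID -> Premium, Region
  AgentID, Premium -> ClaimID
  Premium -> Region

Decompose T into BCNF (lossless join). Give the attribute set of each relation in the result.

{Adjuster, AgentID, ClaimID, Premium}; {Premium, Region}

Candidate keys of the original relation: {Adjuster}, {AgentID}, {ClaimID}.
In {Adjuster, AgentID, ClaimID, Premium, Region}, {Premium} is not a superkey ({Premium}⁺ restricted to this set is {Premium, Region}), so split on Premium -> Region into {Premium, Region} and {Adjuster, AgentID, ClaimID, Premium}.
{Premium, Region} has no BCNF violation.
{Adjuster, AgentID, ClaimID, Premium} has no BCNF violation.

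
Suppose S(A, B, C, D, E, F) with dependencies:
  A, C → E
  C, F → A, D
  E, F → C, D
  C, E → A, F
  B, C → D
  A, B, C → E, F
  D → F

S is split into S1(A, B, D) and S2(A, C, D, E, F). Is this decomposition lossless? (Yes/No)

No

Common attributes: {A, D}; their closure is {A, D, F}.
The closure covers neither S1 nor S2 entirely; the join is not lossless.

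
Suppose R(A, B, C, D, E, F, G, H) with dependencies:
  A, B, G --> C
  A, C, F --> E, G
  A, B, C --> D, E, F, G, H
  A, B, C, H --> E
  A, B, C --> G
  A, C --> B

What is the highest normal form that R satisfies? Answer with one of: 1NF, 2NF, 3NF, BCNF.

BCNF

Candidate keys: {A, B, G}, {A, C}. Prime attributes: {A, B, C, G}.
The left-hand side of every FD is a superkey, so BCNF is satisfied.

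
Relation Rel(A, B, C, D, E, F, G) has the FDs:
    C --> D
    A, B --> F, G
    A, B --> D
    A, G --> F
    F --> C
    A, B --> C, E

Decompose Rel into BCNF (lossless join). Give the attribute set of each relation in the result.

{A, B, E, G}; {A, F, G}; {C, D}; {C, F}

Candidate key of the original relation: {A, B}.
Within {A, B, C, D, E, F, G}: {C}⁺ ∩ {A, B, C, D, E, F, G} = {C, D}, not the whole set, so C --> D violates BCNF; decompose into {C, D} and {A, B, C, E, F, G}.
{C, D} has no BCNF violation.
Within {A, B, C, E, F, G}: {A, G}⁺ ∩ {A, B, C, E, F, G} = {A, C, F, G}, not the whole set, so A, G --> C, F violates BCNF; decompose into {A, C, F, G} and {A, B, E, G}.
Within {A, C, F, G}: {F}⁺ ∩ {A, C, F, G} = {C, F}, not the whole set, so F --> C violates BCNF; decompose into {C, F} and {A, F, G}.
{C, F} has no BCNF violation.
{A, F, G} has no BCNF violation.
{A, B, E, G} has no BCNF violation.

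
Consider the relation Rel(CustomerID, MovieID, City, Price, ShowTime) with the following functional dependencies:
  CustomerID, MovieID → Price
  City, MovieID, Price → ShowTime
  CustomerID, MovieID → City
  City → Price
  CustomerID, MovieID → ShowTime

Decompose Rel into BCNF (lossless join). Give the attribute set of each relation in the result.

{City, CustomerID, MovieID}; {City, MovieID, ShowTime}; {City, Price}

Candidate key of the original relation: {CustomerID, MovieID}.
Within {City, CustomerID, MovieID, Price, ShowTime}: {City, MovieID, Price}⁺ ∩ {City, CustomerID, MovieID, Price, ShowTime} = {City, MovieID, Price, ShowTime}, not the whole set, so City, MovieID, Price → ShowTime violates BCNF; decompose into {City, MovieID, Price, ShowTime} and {City, CustomerID, MovieID, Price}.
Within {City, MovieID, Price, ShowTime}: {City}⁺ ∩ {City, MovieID, Price, ShowTime} = {City, Price}, not the whole set, so City → Price violates BCNF; decompose into {City, Price} and {City, MovieID, ShowTime}.
{City, Price} has no BCNF violation.
{City, MovieID, ShowTime} has no BCNF violation.
Within {City, CustomerID, MovieID, Price}: {City}⁺ ∩ {City, CustomerID, MovieID, Price} = {City, Price}, not the whole set, so City → Price violates BCNF; decompose into {City, Price} and {City, CustomerID, MovieID}.
{City, Price} has no BCNF violation.
{City, CustomerID, MovieID} has no BCNF violation.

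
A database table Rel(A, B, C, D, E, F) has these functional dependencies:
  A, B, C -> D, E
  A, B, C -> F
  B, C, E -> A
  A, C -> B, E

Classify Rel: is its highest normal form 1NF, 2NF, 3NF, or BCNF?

Candidate keys: {A, C}, {B, C, E}. Prime attributes: {A, B, C, E}.
Every FD has a superkey on the left, so the relation is in BCNF.

BCNF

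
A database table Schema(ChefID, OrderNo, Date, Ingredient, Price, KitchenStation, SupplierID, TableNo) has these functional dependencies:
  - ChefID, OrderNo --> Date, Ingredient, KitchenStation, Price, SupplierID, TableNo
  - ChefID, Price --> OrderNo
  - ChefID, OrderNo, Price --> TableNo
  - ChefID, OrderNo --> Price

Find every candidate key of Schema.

{ChefID} never appears on the right of any FD, so every key must include it.
{ChefID, OrderNo}⁺ = {ChefID, Date, Ingredient, KitchenStation, OrderNo, Price, SupplierID, TableNo} — all of the relation — so {ChefID, OrderNo} is a candidate key.
{ChefID, Price}⁺ = {ChefID, Date, Ingredient, KitchenStation, OrderNo, Price, SupplierID, TableNo} — all of the relation — so {ChefID, Price} is a candidate key.
These are minimal and exhaustive — every other superkey contains one of them.

{ChefID, OrderNo}, {ChefID, Price}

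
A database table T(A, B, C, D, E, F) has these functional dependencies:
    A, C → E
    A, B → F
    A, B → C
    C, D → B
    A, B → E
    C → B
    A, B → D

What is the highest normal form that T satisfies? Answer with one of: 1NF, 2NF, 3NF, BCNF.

Candidate keys: {A, B}, {A, C}. Prime attributes: {A, B, C}.
C, D → B: {C, D}⁺ = {B, C, D}, which is not all of the attributes, so the left side is not a superkey — BCNF is violated.
But every attribute on its right side ({B}) is prime, and the same holds for every other non-superkey FD, so 3NF still holds.

3NF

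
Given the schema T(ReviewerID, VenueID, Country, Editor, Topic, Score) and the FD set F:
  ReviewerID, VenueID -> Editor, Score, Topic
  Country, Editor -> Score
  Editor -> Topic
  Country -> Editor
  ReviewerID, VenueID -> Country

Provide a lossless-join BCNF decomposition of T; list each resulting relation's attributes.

Candidate key of the original relation: {ReviewerID, VenueID}.
{Country, Editor, ReviewerID, Score, Topic, VenueID}: {Country, Editor} determines {Country, Editor, Score, Topic} here but is not a superkey — split on Country, Editor -> Score, Topic, giving {Country, Editor, Score, Topic} and {Country, Editor, ReviewerID, VenueID}.
{Country, Editor, Score, Topic}: {Editor} determines {Editor, Topic} here but is not a superkey — split on Editor -> Topic, giving {Editor, Topic} and {Country, Editor, Score}.
{Editor, Topic}: every determinant is a superkey — BCNF.
{Country, Editor, Score}: every determinant is a superkey — BCNF.
{Country, Editor, ReviewerID, VenueID}: {Country} determines {Country, Editor} here but is not a superkey — split on Country -> Editor, giving {Country, Editor} and {Country, ReviewerID, VenueID}.
{Country, Editor}: every determinant is a superkey — BCNF.
{Country, ReviewerID, VenueID}: every determinant is a superkey — BCNF.

{Country, Editor, Score}; {Country, ReviewerID, VenueID}; {Editor, Topic}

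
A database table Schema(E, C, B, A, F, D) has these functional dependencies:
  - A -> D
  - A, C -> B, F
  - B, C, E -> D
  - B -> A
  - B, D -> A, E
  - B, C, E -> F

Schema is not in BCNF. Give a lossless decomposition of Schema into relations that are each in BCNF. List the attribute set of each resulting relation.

Candidate keys of the original relation: {A, C}, {B, C}.
{A, B, C, D, E, F}: {A} determines {A, D} here but is not a superkey — split on A -> D, giving {A, D} and {A, B, C, E, F}.
{A, D} is in BCNF.
{A, B, C, E, F}: {B} determines {A, B, E} here but is not a superkey — split on B -> A, E, giving {A, B, E} and {B, C, F}.
{A, B, E} is in BCNF.
{B, C, F} is in BCNF.

{A, B, E}; {A, D}; {B, C, F}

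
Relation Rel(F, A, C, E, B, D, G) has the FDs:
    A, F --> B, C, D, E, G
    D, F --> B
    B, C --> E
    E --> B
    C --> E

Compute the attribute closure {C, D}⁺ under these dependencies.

{B, C, D, E}

Start with {C, D}.
C --> E applies; add {E} → now {C, D, E}.
E --> B applies; add {B} → now {B, C, D, E}.
No further FD applies.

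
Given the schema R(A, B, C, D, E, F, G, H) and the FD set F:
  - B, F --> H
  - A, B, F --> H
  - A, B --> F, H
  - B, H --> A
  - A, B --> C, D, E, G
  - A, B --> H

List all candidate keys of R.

{A, B}, {B, F}, {B, H}

Attributes never on any right-hand side: {B} — every candidate key must contain it.
{A, B} is a candidate key since {A, B}⁺ = {A, B, C, D, E, F, G, H} covers every attribute.
{B, F} is a candidate key since {B, F}⁺ = {A, B, C, D, E, F, G, H} covers every attribute.
{B, H} is a candidate key since {B, H}⁺ = {A, B, C, D, E, F, G, H} covers every attribute.
No proper subset of any of these is a key, and no other minimal superkey exists.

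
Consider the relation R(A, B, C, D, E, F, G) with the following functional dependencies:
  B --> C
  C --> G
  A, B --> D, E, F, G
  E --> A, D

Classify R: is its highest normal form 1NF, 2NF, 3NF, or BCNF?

1NF

Candidate keys: {A, B}, {B, E}. Prime attributes: {A, B, E}.
B --> C: {B}⁺ = {B, C, G}, which is not all of the attributes, so the left side is not a superkey — BCNF is violated.
Because {C} is non-prime and the left side of B --> C is not a superkey, the relation is not in 3NF.
The proper key subset {B} of {A, B} determines non-prime {C, G}, so the relation is not even in 2NF.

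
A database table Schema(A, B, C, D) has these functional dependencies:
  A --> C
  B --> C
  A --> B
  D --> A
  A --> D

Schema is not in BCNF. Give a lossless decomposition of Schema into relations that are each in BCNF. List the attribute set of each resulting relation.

Candidate keys of the original relation: {A}, {D}.
{A, B, C, D}: {B} determines {B, C} here but is not a superkey — split on B --> C, giving {B, C} and {A, B, D}.
{B, C} has no BCNF violation.
{A, B, D} has no BCNF violation.

{A, B, D}; {B, C}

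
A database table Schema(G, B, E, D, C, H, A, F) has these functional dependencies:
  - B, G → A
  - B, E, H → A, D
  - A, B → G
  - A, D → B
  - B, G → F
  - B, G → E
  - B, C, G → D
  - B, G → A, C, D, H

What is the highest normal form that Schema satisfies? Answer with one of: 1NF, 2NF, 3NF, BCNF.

Candidate keys: {A, B}, {A, D}, {B, E, H}, {B, G}. Prime attributes: {A, B, D, E, G, H}.
Each dependency's left side is a superkey — BCNF holds.

BCNF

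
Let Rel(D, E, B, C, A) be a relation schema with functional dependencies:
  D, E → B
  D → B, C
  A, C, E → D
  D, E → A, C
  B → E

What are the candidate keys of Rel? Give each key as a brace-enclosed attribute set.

{D} is a candidate key since {D}⁺ = {A, B, C, D, E} covers every attribute.
{A, B, C} is a candidate key since {A, B, C}⁺ = {A, B, C, D, E} covers every attribute.
{A, C, E} is a candidate key since {A, C, E}⁺ = {A, B, C, D, E} covers every attribute.
These are minimal and exhaustive — every other superkey contains one of them.

{A, B, C}, {A, C, E}, {D}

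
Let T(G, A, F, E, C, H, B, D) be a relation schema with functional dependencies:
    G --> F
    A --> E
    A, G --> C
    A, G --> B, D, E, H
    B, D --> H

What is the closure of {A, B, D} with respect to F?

Start with {A, B, D}.
A --> E applies; add {E} → now {A, B, D, E}.
B, D --> H applies; add {H} → now {A, B, D, E, H}.
No further FD applies.

{A, B, D, E, H}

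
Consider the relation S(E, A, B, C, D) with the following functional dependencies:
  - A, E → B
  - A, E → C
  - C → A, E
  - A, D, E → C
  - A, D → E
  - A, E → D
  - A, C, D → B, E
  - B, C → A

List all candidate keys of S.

Closure of {C} is {A, B, C, D, E}, the whole schema; {C} is a candidate key.
Closure of {A, D} is {A, B, C, D, E}, the whole schema; {A, D} is a candidate key.
Closure of {A, E} is {A, B, C, D, E}, the whole schema; {A, E} is a candidate key.
These are minimal and exhaustive — every other superkey contains one of them.

{A, D}, {A, E}, {C}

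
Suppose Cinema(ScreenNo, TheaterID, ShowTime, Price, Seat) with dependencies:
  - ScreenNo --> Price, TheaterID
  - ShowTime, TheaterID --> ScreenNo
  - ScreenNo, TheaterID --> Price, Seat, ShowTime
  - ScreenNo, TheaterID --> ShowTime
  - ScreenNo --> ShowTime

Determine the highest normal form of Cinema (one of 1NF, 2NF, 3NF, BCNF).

BCNF

Candidate keys: {ScreenNo}, {ShowTime, TheaterID}. Prime attributes: {ScreenNo, ShowTime, TheaterID}.
Each dependency's left side is a superkey — BCNF holds.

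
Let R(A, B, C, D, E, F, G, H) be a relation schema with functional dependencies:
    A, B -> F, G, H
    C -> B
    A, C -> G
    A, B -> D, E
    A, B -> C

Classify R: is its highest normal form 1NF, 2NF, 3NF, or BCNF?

Candidate keys: {A, B}, {A, C}. Prime attributes: {A, B, C}.
C -> B: {C}⁺ = {B, C}, which is not all of the attributes, so the left side is not a superkey — BCNF is violated.
But every attribute on its right side ({B}) is prime, and the same holds for every other non-superkey FD, so 3NF still holds.

3NF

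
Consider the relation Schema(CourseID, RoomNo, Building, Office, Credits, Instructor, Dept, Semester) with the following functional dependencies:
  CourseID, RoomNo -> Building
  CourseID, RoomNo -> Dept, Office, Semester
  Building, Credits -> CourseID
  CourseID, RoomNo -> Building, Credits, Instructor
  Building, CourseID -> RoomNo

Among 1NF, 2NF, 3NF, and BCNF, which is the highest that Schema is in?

BCNF

Candidate keys: {Building, CourseID}, {Building, Credits}, {CourseID, RoomNo}. Prime attributes: {Building, CourseID, Credits, RoomNo}.
Each dependency's left side is a superkey — BCNF holds.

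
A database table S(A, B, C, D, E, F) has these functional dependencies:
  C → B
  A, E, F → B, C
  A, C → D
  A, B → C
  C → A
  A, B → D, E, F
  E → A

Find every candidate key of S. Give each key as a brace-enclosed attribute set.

Closure of {C} is {A, B, C, D, E, F}, the whole schema; {C} is a candidate key.
Closure of {A, B} is {A, B, C, D, E, F}, the whole schema; {A, B} is a candidate key.
Closure of {B, E} is {A, B, C, D, E, F}, the whole schema; {B, E} is a candidate key.
Closure of {E, F} is {A, B, C, D, E, F}, the whole schema; {E, F} is a candidate key.
These are minimal and exhaustive — every other superkey contains one of them.

{A, B}, {B, E}, {C}, {E, F}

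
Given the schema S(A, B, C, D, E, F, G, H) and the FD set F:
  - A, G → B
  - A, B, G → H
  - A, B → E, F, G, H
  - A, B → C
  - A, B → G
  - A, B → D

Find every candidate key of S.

No FD produces {A}, so it must be in every candidate key.
Closure of {A, B} is {A, B, C, D, E, F, G, H}, the whole schema; {A, B} is a candidate key.
Closure of {A, G} is {A, B, C, D, E, F, G, H}, the whole schema; {A, G} is a candidate key.
These are minimal and exhaustive — every other superkey contains one of them.

{A, B}, {A, G}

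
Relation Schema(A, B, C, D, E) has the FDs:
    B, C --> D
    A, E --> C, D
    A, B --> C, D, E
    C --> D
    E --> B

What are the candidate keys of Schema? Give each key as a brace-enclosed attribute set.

{A, B}, {A, E}

Attributes never on any right-hand side: {A} — every candidate key must contain it.
{A, B}⁺ = {A, B, C, D, E}, which is every attribute, so {A, B} is a candidate key.
{A, E}⁺ = {A, B, C, D, E}, which is every attribute, so {A, E} is a candidate key.
No proper subset of any of these is a key, and no other minimal superkey exists.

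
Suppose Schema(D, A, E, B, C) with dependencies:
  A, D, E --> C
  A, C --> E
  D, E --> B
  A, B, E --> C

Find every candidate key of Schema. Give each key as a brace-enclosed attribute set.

Attributes never on any right-hand side: {A, D} — every candidate key must contain all of them.
{A, C, D}⁺ = {A, B, C, D, E} — all of the relation — so {A, C, D} is a candidate key.
{A, D, E}⁺ = {A, B, C, D, E} — all of the relation — so {A, D, E} is a candidate key.
No proper subset of any of these is a key, and no other minimal superkey exists.

{A, C, D}, {A, D, E}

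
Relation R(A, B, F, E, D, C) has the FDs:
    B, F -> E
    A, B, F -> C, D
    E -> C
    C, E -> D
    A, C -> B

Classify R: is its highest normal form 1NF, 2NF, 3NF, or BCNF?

1NF

Candidate keys: {A, B, F}, {A, C, F}, {A, E, F}. Prime attributes: {A, B, C, E, F}.
B, F -> E breaks BCNF: {B, F}⁺ = {B, C, D, E, F}, so {B, F} is not a superkey.
C, E -> D determines the non-prime attribute {D} from a non-superkey — 3NF is violated.
{B, F} is a proper subset of the key {A, B, F}, and {B, F}⁺ contains the non-prime attribute {D} — a partial dependency, so 2NF is violated.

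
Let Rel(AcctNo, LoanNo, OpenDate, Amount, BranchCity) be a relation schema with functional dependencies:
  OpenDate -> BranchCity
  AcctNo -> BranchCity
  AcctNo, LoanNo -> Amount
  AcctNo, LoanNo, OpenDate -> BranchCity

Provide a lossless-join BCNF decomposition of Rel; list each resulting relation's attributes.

{AcctNo, Amount, LoanNo}; {AcctNo, LoanNo, OpenDate}; {BranchCity, OpenDate}

Candidate key of the original relation: {AcctNo, LoanNo, OpenDate}.
In {AcctNo, Amount, BranchCity, LoanNo, OpenDate}, {OpenDate} is not a superkey ({OpenDate}⁺ restricted to this set is {BranchCity, OpenDate}), so split on OpenDate -> BranchCity into {BranchCity, OpenDate} and {AcctNo, Amount, LoanNo, OpenDate}.
{BranchCity, OpenDate} has no BCNF violation.
In {AcctNo, Amount, LoanNo, OpenDate}, {AcctNo, LoanNo} is not a superkey ({AcctNo, LoanNo}⁺ restricted to this set is {AcctNo, Amount, LoanNo}), so split on AcctNo, LoanNo -> Amount into {AcctNo, Amount, LoanNo} and {AcctNo, LoanNo, OpenDate}.
{AcctNo, Amount, LoanNo} has no BCNF violation.
{AcctNo, LoanNo, OpenDate} has no BCNF violation.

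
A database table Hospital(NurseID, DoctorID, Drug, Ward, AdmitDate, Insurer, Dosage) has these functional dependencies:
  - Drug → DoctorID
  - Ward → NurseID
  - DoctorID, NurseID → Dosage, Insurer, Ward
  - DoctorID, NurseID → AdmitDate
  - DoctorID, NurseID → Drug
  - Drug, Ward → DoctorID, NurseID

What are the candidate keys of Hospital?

Closure of {DoctorID, NurseID} is {AdmitDate, DoctorID, Dosage, Drug, Insurer, NurseID, Ward}, the whole schema; {DoctorID, NurseID} is a candidate key.
Closure of {DoctorID, Ward} is {AdmitDate, DoctorID, Dosage, Drug, Insurer, NurseID, Ward}, the whole schema; {DoctorID, Ward} is a candidate key.
Closure of {Drug, NurseID} is {AdmitDate, DoctorID, Dosage, Drug, Insurer, NurseID, Ward}, the whole schema; {Drug, NurseID} is a candidate key.
Closure of {Drug, Ward} is {AdmitDate, DoctorID, Dosage, Drug, Insurer, NurseID, Ward}, the whole schema; {Drug, Ward} is a candidate key.
Any other superkey properly contains one of these, so there are no further candidate keys.

{DoctorID, NurseID}, {DoctorID, Ward}, {Drug, NurseID}, {Drug, Ward}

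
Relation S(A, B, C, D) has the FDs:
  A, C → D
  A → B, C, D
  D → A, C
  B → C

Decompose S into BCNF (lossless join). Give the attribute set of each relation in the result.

Candidate keys of the original relation: {A}, {D}.
{A, B, C, D}: {B} determines {B, C} here but is not a superkey — split on B → C, giving {B, C} and {A, B, D}.
{B, C} has no BCNF violation.
{A, B, D} has no BCNF violation.

{A, B, D}; {B, C}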